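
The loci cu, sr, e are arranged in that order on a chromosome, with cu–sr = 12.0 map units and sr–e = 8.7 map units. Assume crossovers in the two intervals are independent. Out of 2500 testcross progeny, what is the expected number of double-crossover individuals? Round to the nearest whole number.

Map distances give recombination frequencies of 0.120 and 0.087 for the two intervals.
With no interference, expected double-crossover frequency = 0.120 × 0.087 = 0.01044.
Expected number = 0.01044 × 2500 = 26.10 ≈ 26.

26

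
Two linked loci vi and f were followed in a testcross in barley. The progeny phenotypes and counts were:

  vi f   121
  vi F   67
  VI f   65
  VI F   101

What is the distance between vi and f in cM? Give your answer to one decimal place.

The two most frequent classes, VI F (101) and vi f (121), are the parental types, so the F1 was VI F / vi f.
The recombinant classes are VI f and vi F: 65 + 67 = 132.
Recombination frequency = 132/354 = 0.3729 ≈ 37.3%, i.e. 37.3 cM.

37.3 cM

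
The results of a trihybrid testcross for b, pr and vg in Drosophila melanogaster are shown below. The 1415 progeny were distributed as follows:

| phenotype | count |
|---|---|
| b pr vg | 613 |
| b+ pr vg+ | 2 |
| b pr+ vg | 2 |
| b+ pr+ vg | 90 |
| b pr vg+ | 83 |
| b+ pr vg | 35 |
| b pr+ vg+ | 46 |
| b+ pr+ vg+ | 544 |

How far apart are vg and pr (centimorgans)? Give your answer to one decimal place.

The two most frequent reciprocal classes, b+ pr+ vg+ and b pr vg, are the parental types, so the F1 was b+ pr+ vg+ / b pr vg.
The two rarest classes, b+ pr vg+ and b pr+ vg, are the double crossovers. Comparing them with the parentals, only the pr allele has switched, so pr is the middle locus and the order is b – pr – vg.
Crossovers in the pr–vg interval produce the single-crossover classes b+ pr+ vg and b pr vg+ (90 + 83 = 173) plus the double crossovers (4).
RF(pr–vg) = (173 + 4) / 1415 = 177/1415 = 0.1251 → 12.5 centimorgans.

12.5 centimorgans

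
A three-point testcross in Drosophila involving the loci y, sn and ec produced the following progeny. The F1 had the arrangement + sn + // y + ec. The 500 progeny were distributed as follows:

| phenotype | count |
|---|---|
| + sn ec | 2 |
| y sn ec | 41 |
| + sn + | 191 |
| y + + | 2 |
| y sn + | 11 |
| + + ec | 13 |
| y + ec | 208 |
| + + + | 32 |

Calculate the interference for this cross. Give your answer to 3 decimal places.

0.072

The two rarest classes, + sn ec and y + +, are the double crossovers. Comparing them with the parentals, only the ec allele has switched, so ec is the middle locus and the order is sn – ec – y.
sn–ec: (73 + 4)/500 = 0.1540; ec–y: (24 + 4)/500 = 0.0560.
Expected DCO frequency = 0.1540 × 0.0560 ≈ 0.00862; observed = 4/500 ≈ 0.00800.
Coefficient of coincidence = 0.00800/0.00862 ≈ 0.928; interference = 1 − 0.928 = 0.072.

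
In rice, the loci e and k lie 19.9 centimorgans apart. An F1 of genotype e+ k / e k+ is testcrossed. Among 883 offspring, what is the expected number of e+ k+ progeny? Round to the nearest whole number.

A map distance of 19.9 centimorgans corresponds to a recombination frequency of 0.199.
The F1 is e+ k / e k+, so e+ k+ is a recombinant gamete class with expected frequency r/2 = 0.199/2 = 0.0995.
Expected number = 0.0995 × 883 = 87.86 ≈ 88.

88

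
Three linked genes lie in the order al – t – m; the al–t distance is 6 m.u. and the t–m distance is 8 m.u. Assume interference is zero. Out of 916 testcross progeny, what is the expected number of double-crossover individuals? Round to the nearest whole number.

4

Map distances give recombination frequencies of 0.060 and 0.080 for the two intervals.
With no interference, expected double-crossover frequency = 0.060 × 0.080 = 0.00480.
Expected number = 0.00480 × 916 = 4.40 ≈ 4.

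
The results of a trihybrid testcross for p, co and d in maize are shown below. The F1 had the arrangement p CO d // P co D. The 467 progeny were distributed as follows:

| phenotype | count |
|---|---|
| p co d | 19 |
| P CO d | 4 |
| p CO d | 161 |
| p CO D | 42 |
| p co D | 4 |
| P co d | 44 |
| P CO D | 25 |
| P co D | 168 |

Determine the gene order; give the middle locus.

p

The two rarest classes, P CO d and p co D, are the double crossovers. Comparing them with the parentals, only the p allele has switched, so p is the middle locus and the order is d – p – co.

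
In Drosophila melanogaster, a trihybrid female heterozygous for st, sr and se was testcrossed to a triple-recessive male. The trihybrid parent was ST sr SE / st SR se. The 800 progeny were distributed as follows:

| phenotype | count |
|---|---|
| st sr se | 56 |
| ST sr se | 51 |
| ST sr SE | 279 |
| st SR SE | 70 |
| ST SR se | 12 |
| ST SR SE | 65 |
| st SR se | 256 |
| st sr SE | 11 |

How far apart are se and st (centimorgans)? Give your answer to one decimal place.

18.0 centimorgans

The two rarest classes, st sr SE and ST SR se, are the double crossovers. Comparing them with the parentals, only the st allele has switched, so st is the middle locus and the order is se – st – sr.
Crossovers in the se–st interval produce the single-crossover classes ST sr se and st SR SE (51 + 70 = 121) plus the double crossovers (23).
RF(se–st) = (121 + 23) / 800 = 144/800 = 0.1800 → 18.0 centimorgans.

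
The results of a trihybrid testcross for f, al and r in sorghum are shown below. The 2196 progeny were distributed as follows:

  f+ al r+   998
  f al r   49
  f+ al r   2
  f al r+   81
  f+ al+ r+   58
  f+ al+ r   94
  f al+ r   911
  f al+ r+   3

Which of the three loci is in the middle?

r

The two most frequent reciprocal classes, f al+ r and f+ al r+, are the parental types, so the F1 was f al+ r / f+ al r+.
The two rarest classes, f al+ r+ and f+ al r, are the double crossovers. Comparing them with the parentals, only the r allele has switched, so r is the middle locus and the order is al – r – f.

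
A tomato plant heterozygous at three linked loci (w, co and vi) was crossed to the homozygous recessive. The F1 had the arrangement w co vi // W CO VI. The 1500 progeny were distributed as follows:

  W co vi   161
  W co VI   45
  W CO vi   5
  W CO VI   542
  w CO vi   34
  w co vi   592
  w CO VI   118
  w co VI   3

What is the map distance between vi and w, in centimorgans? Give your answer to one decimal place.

The two rarest classes, w co VI and W CO vi, are the double crossovers. Comparing them with the parentals, only the vi allele has switched, so vi is the middle locus and the order is w – vi – co.
Crossovers in the w–vi interval produce the single-crossover classes W co vi and w CO VI (161 + 118 = 279) plus the double crossovers (8).
RF(w–vi) = (279 + 8) / 1500 = 287/1500 = 0.1913 → 19.1 centimorgans.

19.1 centimorgans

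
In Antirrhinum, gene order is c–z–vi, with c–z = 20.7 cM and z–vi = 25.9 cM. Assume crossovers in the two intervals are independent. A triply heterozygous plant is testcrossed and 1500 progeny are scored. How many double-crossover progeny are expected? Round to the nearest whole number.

Map distances give recombination frequencies of 0.207 and 0.259 for the two intervals.
With no interference, expected double-crossover frequency = 0.207 × 0.259 = 0.05361.
Expected number = 0.05361 × 1500 = 80.42 ≈ 80.

80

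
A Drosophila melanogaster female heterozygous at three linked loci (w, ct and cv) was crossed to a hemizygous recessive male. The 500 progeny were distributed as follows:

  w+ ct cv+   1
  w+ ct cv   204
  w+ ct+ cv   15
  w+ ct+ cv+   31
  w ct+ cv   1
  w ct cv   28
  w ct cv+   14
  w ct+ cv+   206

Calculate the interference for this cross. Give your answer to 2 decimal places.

0.47

The two most frequent reciprocal classes, w+ ct cv and w ct+ cv+, are the parental types, so the F1 was w+ ct cv / w ct+ cv+.
The two rarest classes, w+ ct cv+ and w ct+ cv, are the double crossovers. Comparing them with the parentals, only the cv allele has switched, so cv is the middle locus and the order is w – cv – ct.
w–cv: (59 + 2)/500 = 0.1220; cv–ct: (29 + 2)/500 = 0.0620.
Expected DCO frequency = 0.1220 × 0.0620 ≈ 0.00756; observed = 2/500 ≈ 0.00400.
Coefficient of coincidence = 0.00400/0.00756 ≈ 0.53; interference = 1 − 0.53 = 0.47.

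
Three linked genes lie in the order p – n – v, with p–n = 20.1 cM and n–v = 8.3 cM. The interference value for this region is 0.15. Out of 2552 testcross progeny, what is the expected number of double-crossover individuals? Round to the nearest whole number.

Map distances give recombination frequencies of 0.201 and 0.083 for the two intervals.
With interference 0.15 (so coincidence = 0.85), expected double-crossover frequency = 0.201 × 0.083 × 0.85 = 0.01418.
Expected number = 0.01418 × 2552 = 36.19 ≈ 36.

36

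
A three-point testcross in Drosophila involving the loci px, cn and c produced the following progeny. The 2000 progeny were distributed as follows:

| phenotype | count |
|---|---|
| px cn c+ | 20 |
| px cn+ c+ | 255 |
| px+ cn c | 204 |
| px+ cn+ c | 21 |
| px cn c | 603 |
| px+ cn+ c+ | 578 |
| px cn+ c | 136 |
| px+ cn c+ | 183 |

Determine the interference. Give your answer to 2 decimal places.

The two most frequent reciprocal classes, px cn c and px+ cn+ c+, are the parental types, so the F1 was px cn c / px+ cn+ c+.
The two rarest classes, px cn c+ and px+ cn+ c, are the double crossovers. Comparing them with the parentals, only the c allele has switched, so c is the middle locus and the order is px – c – cn.
px–c: (459 + 41)/2000 = 0.2500; c–cn: (319 + 41)/2000 = 0.1800.
Expected DCO frequency = 0.2500 × 0.1800 ≈ 0.04500; observed = 41/2000 ≈ 0.02050.
Coefficient of coincidence = 0.02050/0.04500 ≈ 0.46; interference = 1 − 0.46 = 0.54.

0.54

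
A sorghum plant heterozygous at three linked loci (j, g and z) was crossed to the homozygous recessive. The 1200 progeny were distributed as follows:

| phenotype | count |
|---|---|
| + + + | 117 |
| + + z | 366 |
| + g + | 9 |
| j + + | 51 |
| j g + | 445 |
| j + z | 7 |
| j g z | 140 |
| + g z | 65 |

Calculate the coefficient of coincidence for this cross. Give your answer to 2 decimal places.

The two most frequent reciprocal classes, j g + and + + z, are the parental types, so the F1 was j g + / + + z.
The two rarest classes, + g + and j + z, are the double crossovers. Comparing them with the parentals, only the j allele has switched, so j is the middle locus and the order is g – j – z.
g–j: (116 + 16)/1200 = 0.1100; j–z: (257 + 16)/1200 = 0.2275.
Expected DCO frequency = 0.1100 × 0.2275 ≈ 0.02503; observed = 16/1200 ≈ 0.01333.
Coefficient of coincidence = 0.01333/0.02503 ≈ 0.53.

0.53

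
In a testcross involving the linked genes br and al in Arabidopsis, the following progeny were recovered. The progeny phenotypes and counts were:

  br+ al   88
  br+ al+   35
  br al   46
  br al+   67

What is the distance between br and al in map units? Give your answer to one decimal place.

The two most frequent classes, br+ al (88) and br al+ (67), are the parental types, so the F1 was br+ al / br al+.
The recombinant classes are br+ al+ and br al: 35 + 46 = 81.
Recombination frequency = 81/236 = 0.3432 ≈ 34.3%, i.e. 34.3 map units.

34.3 map units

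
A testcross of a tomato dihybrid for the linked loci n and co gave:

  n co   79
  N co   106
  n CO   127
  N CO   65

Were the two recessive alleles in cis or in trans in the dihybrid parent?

The two most frequent classes are N co (106) and n CO (127); these are the parental (non-recombinant) types.
So the F1 carried N co on one chromosome and n CO on the other — the recessive alleles are on opposite chromosomes (trans / repulsion).

trans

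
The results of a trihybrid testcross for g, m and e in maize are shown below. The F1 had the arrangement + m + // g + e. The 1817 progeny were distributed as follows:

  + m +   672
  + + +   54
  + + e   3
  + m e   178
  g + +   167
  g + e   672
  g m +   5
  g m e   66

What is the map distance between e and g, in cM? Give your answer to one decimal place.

The two rarest classes, g m + and + + e, are the double crossovers. Comparing them with the parentals, only the g allele has switched, so g is the middle locus and the order is e – g – m.
Crossovers in the e–g interval produce the single-crossover classes + m e and g + + (178 + 167 = 345) plus the double crossovers (8).
RF(e–g) = (345 + 8) / 1817 = 353/1817 = 0.1943 → 19.4 cM.

19.4 cM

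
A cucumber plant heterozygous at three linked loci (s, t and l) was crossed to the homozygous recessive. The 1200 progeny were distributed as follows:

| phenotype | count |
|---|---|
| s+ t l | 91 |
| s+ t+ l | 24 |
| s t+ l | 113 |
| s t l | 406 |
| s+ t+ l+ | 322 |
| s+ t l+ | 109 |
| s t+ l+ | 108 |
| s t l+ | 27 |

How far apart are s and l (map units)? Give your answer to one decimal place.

The two most frequent reciprocal classes, s t l and s+ t+ l+, are the parental types, so the F1 was s t l / s+ t+ l+.
The two rarest classes, s t l+ and s+ t+ l, are the double crossovers. Comparing them with the parentals, only the l allele has switched, so l is the middle locus and the order is s – l – t.
Crossovers in the s–l interval produce the single-crossover classes s+ t l and s t+ l+ (91 + 108 = 199) plus the double crossovers (51).
RF(s–l) = (199 + 51) / 1200 = 250/1200 = 0.2083 → 20.8 map units.

20.8 map units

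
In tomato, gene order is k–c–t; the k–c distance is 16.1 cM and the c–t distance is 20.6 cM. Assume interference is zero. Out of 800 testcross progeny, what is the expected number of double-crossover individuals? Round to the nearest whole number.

27

Map distances give recombination frequencies of 0.161 and 0.206 for the two intervals.
With no interference, expected double-crossover frequency = 0.161 × 0.206 = 0.03317.
Expected number = 0.03317 × 800 = 26.53 ≈ 27.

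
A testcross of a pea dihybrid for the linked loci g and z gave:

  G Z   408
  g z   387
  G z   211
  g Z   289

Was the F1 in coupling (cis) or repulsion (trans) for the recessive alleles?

The two most frequent classes are G Z (408) and g z (387); these are the parental (non-recombinant) types.
So the F1 carried G Z on one chromosome and g z on the other — the recessive alleles are on the same chromosome (cis / coupling).

cis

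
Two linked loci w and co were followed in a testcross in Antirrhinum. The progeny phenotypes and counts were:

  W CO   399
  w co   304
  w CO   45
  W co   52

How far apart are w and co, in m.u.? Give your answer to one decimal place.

12.1 m.u.

The two most frequent classes, W CO (399) and w co (304), are the parental types, so the F1 was W CO / w co.
The recombinant classes are W co and w CO: 52 + 45 = 97.
Recombination frequency = 97/800 = 0.1212 ≈ 12.1%, i.e. 12.1 m.u.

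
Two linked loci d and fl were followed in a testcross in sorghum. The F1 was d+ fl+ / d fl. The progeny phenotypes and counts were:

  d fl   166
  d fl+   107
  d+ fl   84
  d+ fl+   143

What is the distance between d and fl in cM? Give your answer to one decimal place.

38.2 cM

The recombinant classes are d+ fl and d fl+: 84 + 107 = 191.
Recombination frequency = 191/500 = 0.3820 ≈ 38.2%, i.e. 38.2 cM.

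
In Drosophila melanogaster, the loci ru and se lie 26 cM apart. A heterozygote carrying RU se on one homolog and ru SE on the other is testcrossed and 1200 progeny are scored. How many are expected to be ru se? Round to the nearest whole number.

156

A map distance of 26 cM corresponds to a recombination frequency of 0.260.
The F1 is RU se / ru SE, so ru se is a recombinant gamete class with expected frequency r/2 = 0.260/2 = 0.1300.
Expected number = 0.1300 × 1200 = 156.00 ≈ 156.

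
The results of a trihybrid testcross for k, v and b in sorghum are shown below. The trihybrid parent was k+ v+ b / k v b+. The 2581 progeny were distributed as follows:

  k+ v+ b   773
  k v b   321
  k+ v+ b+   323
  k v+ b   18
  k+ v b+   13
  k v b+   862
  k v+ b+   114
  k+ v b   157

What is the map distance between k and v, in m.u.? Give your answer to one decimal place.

11.7 m.u.

The two rarest classes, k v+ b and k+ v b+, are the double crossovers. Comparing them with the parentals, only the k allele has switched, so k is the middle locus and the order is b – k – v.
Crossovers in the k–v interval produce the single-crossover classes k+ v b and k v+ b+ (157 + 114 = 271) plus the double crossovers (31).
RF(k–v) = (271 + 31) / 2581 = 302/2581 = 0.1170 → 11.7 m.u.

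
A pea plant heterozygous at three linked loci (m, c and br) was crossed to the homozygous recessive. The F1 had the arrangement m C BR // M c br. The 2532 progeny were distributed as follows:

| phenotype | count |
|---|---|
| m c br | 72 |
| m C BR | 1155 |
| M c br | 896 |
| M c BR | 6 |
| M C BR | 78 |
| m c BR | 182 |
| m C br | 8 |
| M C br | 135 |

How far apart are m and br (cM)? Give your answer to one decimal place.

6.5 cM

The two rarest classes, m C br and M c BR, are the double crossovers. Comparing them with the parentals, only the br allele has switched, so br is the middle locus and the order is m – br – c.
Crossovers in the m–br interval produce the single-crossover classes M C BR and m c br (78 + 72 = 150) plus the double crossovers (14).
RF(m–br) = (150 + 14) / 2532 = 164/2532 = 0.0648 → 6.5 cM.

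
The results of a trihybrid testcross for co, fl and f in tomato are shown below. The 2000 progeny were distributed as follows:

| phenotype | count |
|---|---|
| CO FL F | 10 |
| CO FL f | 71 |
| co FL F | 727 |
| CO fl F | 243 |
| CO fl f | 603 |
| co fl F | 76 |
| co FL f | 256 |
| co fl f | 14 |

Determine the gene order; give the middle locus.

co

The two most frequent reciprocal classes, co FL F and CO fl f, are the parental types, so the F1 was co FL F / CO fl f.
The two rarest classes, CO FL F and co fl f, are the double crossovers. Comparing them with the parentals, only the co allele has switched, so co is the middle locus and the order is fl – co – f.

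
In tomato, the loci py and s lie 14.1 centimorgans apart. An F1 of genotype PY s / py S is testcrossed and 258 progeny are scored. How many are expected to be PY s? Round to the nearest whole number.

111

A map distance of 14.1 centimorgans corresponds to a recombination frequency of 0.141.
The F1 is PY s / py S, so PY s is a parental gamete class with expected frequency (1 − r)/2 = 0.859/2 = 0.4295.
Expected number = 0.4295 × 258 = 110.81 ≈ 111.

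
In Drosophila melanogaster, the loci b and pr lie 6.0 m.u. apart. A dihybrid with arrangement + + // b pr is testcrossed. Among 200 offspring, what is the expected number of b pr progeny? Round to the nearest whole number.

94

A map distance of 6.0 m.u. corresponds to a recombination frequency of 0.060.
The F1 is + + / b pr, so b pr is a parental gamete class with expected frequency (1 − r)/2 = 0.940/2 = 0.4700.
Expected number = 0.4700 × 200 = 94.00 ≈ 94.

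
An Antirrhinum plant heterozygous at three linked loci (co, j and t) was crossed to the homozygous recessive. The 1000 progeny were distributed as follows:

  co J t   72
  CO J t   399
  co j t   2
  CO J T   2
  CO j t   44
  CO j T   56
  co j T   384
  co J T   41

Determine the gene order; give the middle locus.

The two most frequent reciprocal classes, co j T and CO J t, are the parental types, so the F1 was co j T / CO J t.
The two rarest classes, co j t and CO J T, are the double crossovers. Comparing them with the parentals, only the t allele has switched, so t is the middle locus and the order is j – t – co.

t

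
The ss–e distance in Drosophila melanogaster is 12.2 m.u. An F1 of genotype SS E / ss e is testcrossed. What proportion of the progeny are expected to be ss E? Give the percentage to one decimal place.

A map distance of 12.2 m.u. corresponds to a recombination frequency of 0.122.
The F1 is SS E / ss e, so ss E is a recombinant gamete class with expected frequency r/2 = 0.122/2 = 0.0610.
That is 0.0610 = 6.1% of the progeny.

6.1%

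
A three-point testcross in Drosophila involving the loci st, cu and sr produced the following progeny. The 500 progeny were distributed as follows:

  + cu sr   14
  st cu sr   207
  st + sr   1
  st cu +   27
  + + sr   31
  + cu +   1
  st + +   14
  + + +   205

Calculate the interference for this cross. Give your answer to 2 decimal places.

The two most frequent reciprocal classes, + + + and st cu sr, are the parental types, so the F1 was + + + / st cu sr.
The two rarest classes, + cu + and st + sr, are the double crossovers. Comparing them with the parentals, only the cu allele has switched, so cu is the middle locus and the order is st – cu – sr.
st–cu: (28 + 2)/500 = 0.0600; cu–sr: (58 + 2)/500 = 0.1200.
Expected DCO frequency = 0.0600 × 0.1200 ≈ 0.00720; observed = 2/500 ≈ 0.00400.
Coefficient of coincidence = 0.00400/0.00720 ≈ 0.56; interference = 1 − 0.56 = 0.44.

0.44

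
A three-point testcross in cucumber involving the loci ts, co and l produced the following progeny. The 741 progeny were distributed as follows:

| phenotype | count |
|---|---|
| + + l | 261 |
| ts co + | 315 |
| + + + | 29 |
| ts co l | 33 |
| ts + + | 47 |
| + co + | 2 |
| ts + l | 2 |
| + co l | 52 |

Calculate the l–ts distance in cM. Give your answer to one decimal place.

8.9 cM

The two most frequent reciprocal classes, ts co + and + + l, are the parental types, so the F1 was ts co + / + + l.
The two rarest classes, + co + and ts + l, are the double crossovers. Comparing them with the parentals, only the ts allele has switched, so ts is the middle locus and the order is co – ts – l.
Crossovers in the ts–l interval produce the single-crossover classes ts co l and + + + (33 + 29 = 62) plus the double crossovers (4).
RF(ts–l) = (62 + 4) / 741 = 66/741 = 0.0891 → 8.9 cM.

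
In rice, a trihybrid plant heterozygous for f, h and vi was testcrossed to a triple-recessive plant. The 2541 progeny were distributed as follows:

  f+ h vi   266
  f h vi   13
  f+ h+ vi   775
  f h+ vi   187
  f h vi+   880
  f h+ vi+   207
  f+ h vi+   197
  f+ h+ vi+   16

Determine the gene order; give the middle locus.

The two most frequent reciprocal classes, f h vi+ and f+ h+ vi, are the parental types, so the F1 was f h vi+ / f+ h+ vi.
The two rarest classes, f h vi and f+ h+ vi+, are the double crossovers. Comparing them with the parentals, only the vi allele has switched, so vi is the middle locus and the order is h – vi – f.

vi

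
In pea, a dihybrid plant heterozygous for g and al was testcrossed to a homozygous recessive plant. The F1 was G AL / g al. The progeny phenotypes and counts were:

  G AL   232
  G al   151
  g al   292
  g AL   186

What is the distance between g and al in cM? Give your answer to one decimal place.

The recombinant classes are G al and g AL: 151 + 186 = 337.
Recombination frequency = 337/861 = 0.3914 ≈ 39.1%, i.e. 39.1 cM.

39.1 cM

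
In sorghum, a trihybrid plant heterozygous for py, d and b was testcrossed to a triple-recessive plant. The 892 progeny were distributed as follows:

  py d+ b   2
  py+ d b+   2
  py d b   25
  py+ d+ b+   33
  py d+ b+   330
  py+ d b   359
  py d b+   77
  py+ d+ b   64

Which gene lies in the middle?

b

The two most frequent reciprocal classes, py+ d b and py d+ b+, are the parental types, so the F1 was py+ d b / py d+ b+.
The two rarest classes, py+ d b+ and py d+ b, are the double crossovers. Comparing them with the parentals, only the b allele has switched, so b is the middle locus and the order is py – b – d.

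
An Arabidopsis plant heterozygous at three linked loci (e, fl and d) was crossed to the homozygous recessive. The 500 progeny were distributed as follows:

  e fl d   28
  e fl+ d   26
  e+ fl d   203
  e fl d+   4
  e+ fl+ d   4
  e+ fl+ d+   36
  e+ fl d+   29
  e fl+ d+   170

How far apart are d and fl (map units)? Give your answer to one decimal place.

12.6 map units

The two most frequent reciprocal classes, e fl+ d+ and e+ fl d, are the parental types, so the F1 was e fl+ d+ / e+ fl d.
The two rarest classes, e fl d+ and e+ fl+ d, are the double crossovers. Comparing them with the parentals, only the fl allele has switched, so fl is the middle locus and the order is d – fl – e.
Crossovers in the d–fl interval produce the single-crossover classes e fl+ d and e+ fl d+ (26 + 29 = 55) plus the double crossovers (8).
RF(d–fl) = (55 + 8) / 500 = 63/500 = 0.1260 → 12.6 map units.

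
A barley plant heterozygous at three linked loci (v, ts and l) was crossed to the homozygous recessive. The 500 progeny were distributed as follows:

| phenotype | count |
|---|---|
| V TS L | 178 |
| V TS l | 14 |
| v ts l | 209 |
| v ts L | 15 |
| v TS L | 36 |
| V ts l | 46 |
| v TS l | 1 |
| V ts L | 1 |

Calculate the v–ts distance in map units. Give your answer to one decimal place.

16.8 map units

The two most frequent reciprocal classes, V TS L and v ts l, are the parental types, so the F1 was V TS L / v ts l.
The two rarest classes, V ts L and v TS l, are the double crossovers. Comparing them with the parentals, only the ts allele has switched, so ts is the middle locus and the order is v – ts – l.
Crossovers in the v–ts interval produce the single-crossover classes v TS L and V ts l (36 + 46 = 82) plus the double crossovers (2).
RF(v–ts) = (82 + 2) / 500 = 84/500 = 0.1680 → 16.8 map units.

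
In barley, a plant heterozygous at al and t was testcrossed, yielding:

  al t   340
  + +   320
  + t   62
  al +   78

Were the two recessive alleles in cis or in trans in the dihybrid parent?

cis

The two most frequent classes are + + (320) and al t (340); these are the parental (non-recombinant) types.
So the F1 carried + + on one chromosome and al t on the other — the recessive alleles are on the same chromosome (cis / coupling).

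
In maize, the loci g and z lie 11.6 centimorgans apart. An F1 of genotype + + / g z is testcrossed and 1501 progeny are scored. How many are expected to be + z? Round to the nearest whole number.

87

A map distance of 11.6 centimorgans corresponds to a recombination frequency of 0.116.
The F1 is + + / g z, so + z is a recombinant gamete class with expected frequency r/2 = 0.116/2 = 0.0580.
Expected number = 0.0580 × 1501 = 87.06 ≈ 87.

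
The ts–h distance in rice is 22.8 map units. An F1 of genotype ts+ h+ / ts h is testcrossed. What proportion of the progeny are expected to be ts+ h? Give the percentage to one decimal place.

A map distance of 22.8 map units corresponds to a recombination frequency of 0.228.
The F1 is ts+ h+ / ts h, so ts+ h is a recombinant gamete class with expected frequency r/2 = 0.228/2 = 0.1140.
That is 0.1140 = 11.4% of the progeny.

11.4%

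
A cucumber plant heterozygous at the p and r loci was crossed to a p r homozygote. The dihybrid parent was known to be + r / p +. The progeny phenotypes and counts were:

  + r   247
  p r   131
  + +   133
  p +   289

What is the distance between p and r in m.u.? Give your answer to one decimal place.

The recombinant classes are + + and p r: 133 + 131 = 264.
Recombination frequency = 264/800 = 0.3300 ≈ 33.0%, i.e. 33.0 m.u.

33.0 m.u.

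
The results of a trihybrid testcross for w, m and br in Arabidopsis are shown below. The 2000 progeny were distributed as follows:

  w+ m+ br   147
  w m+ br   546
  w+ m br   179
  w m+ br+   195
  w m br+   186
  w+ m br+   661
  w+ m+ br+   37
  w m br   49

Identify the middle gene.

m

The two most frequent reciprocal classes, w+ m br+ and w m+ br, are the parental types, so the F1 was w+ m br+ / w m+ br.
The two rarest classes, w+ m+ br+ and w m br, are the double crossovers. Comparing them with the parentals, only the m allele has switched, so m is the middle locus and the order is br – m – w.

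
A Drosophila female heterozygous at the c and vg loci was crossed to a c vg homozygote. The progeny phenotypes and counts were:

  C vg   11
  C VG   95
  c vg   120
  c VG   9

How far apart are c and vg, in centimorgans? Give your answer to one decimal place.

The two most frequent classes, C VG (95) and c vg (120), are the parental types, so the F1 was C VG / c vg.
The recombinant classes are C vg and c VG: 11 + 9 = 20.
Recombination frequency = 20/235 = 0.0851 ≈ 8.5%, i.e. 8.5 centimorgans.

8.5 centimorgans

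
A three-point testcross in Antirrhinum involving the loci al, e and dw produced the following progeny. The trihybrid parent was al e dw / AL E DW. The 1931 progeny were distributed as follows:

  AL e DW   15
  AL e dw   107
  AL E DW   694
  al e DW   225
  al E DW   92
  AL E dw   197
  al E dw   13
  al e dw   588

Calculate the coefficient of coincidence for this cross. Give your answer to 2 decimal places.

The two rarest classes, al E dw and AL e DW, are the double crossovers. Comparing them with the parentals, only the e allele has switched, so e is the middle locus and the order is dw – e – al.
dw–e: (422 + 28)/1931 = 0.2330; e–al: (199 + 28)/1931 = 0.1176.
Expected DCO frequency = 0.2330 × 0.1176 ≈ 0.02740; observed = 28/1931 ≈ 0.01450.
Coefficient of coincidence = 0.01450/0.02740 ≈ 0.53.

0.53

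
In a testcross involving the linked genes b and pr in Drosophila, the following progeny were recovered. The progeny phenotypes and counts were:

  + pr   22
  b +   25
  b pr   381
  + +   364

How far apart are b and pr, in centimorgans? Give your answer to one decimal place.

5.9 centimorgans

The two most frequent classes, + + (364) and b pr (381), are the parental types, so the F1 was + + / b pr.
The recombinant classes are + pr and b +: 22 + 25 = 47.
Recombination frequency = 47/792 = 0.0593 ≈ 5.9%, i.e. 5.9 centimorgans.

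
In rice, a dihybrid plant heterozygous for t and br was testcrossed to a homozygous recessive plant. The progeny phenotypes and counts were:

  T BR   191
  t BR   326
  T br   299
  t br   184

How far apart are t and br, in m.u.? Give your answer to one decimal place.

37.5 m.u.

The two most frequent classes, T br (299) and t BR (326), are the parental types, so the F1 was T br / t BR.
The recombinant classes are T BR and t br: 191 + 184 = 375.
Recombination frequency = 375/1000 = 0.3750 ≈ 37.5%, i.e. 37.5 m.u.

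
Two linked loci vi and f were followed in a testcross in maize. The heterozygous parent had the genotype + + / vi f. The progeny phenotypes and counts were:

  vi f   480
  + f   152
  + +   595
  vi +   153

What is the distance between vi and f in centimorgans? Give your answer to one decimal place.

22.1 centimorgans

The recombinant classes are + f and vi +: 152 + 153 = 305.
Recombination frequency = 305/1380 = 0.2210 ≈ 22.1%, i.e. 22.1 centimorgans.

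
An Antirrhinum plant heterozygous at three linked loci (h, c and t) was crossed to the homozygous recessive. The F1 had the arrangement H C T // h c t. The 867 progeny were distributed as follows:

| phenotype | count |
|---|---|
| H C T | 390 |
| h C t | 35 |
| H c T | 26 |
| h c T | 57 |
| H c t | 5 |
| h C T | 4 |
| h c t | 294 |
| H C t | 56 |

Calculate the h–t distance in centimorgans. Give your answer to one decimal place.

The two rarest classes, h C T and H c t, are the double crossovers. Comparing them with the parentals, only the h allele has switched, so h is the middle locus and the order is c – h – t.
Crossovers in the h–t interval produce the single-crossover classes H C t and h c T (56 + 57 = 113) plus the double crossovers (9).
RF(h–t) = (113 + 9) / 867 = 122/867 = 0.1407 → 14.1 centimorgans.

14.1 centimorgans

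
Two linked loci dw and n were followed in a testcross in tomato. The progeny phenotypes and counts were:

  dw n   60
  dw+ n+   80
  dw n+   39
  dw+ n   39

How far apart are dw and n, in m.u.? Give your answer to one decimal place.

35.8 m.u.

The two most frequent classes, dw+ n+ (80) and dw n (60), are the parental types, so the F1 was dw+ n+ / dw n.
The recombinant classes are dw+ n and dw n+: 39 + 39 = 78.
Recombination frequency = 78/218 = 0.3578 ≈ 35.8%, i.e. 35.8 m.u.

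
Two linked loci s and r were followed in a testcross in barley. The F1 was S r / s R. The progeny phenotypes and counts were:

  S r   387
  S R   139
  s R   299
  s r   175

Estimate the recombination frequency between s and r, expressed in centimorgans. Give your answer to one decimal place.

31.4 centimorgans

The recombinant classes are S R and s r: 139 + 175 = 314.
Recombination frequency = 314/1000 = 0.3140 ≈ 31.4%, i.e. 31.4 centimorgans.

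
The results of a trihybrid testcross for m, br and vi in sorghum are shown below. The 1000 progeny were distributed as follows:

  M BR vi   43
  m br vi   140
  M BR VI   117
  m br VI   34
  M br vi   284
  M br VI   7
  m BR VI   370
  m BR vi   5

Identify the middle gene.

The two most frequent reciprocal classes, m BR VI and M br vi, are the parental types, so the F1 was m BR VI / M br vi.
The two rarest classes, m BR vi and M br VI, are the double crossovers. Comparing them with the parentals, only the vi allele has switched, so vi is the middle locus and the order is m – vi – br.

vi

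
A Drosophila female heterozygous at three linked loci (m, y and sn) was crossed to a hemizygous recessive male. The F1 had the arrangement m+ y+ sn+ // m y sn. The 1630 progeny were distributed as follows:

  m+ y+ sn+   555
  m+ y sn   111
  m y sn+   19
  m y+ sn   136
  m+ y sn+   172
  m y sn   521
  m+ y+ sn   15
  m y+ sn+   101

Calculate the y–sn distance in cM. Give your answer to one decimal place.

The two rarest classes, m+ y+ sn and m y sn+, are the double crossovers. Comparing them with the parentals, only the sn allele has switched, so sn is the middle locus and the order is y – sn – m.
Crossovers in the y–sn interval produce the single-crossover classes m+ y sn+ and m y+ sn (172 + 136 = 308) plus the double crossovers (34).
RF(y–sn) = (308 + 34) / 1630 = 342/1630 = 0.2098 → 21.0 cM.

21.0 cM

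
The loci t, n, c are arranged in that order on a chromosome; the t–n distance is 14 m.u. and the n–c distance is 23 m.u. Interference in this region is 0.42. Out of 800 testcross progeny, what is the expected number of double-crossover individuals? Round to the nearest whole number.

15

Map distances give recombination frequencies of 0.140 and 0.230 for the two intervals.
With interference 0.42 (so coincidence = 0.58), expected double-crossover frequency = 0.140 × 0.230 × 0.58 = 0.01868.
Expected number = 0.01868 × 800 = 14.94 ≈ 15.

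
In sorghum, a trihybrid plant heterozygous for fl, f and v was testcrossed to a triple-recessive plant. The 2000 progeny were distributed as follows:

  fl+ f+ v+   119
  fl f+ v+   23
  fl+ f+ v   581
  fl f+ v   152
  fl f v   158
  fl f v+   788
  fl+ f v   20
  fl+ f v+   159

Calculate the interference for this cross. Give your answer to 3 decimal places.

The two most frequent reciprocal classes, fl+ f+ v and fl f v+, are the parental types, so the F1 was fl+ f+ v / fl f v+.
The two rarest classes, fl+ f v and fl f+ v+, are the double crossovers. Comparing them with the parentals, only the f allele has switched, so f is the middle locus and the order is fl – f – v.
fl–f: (311 + 43)/2000 = 0.1770; f–v: (277 + 43)/2000 = 0.1600.
Expected DCO frequency = 0.1770 × 0.1600 ≈ 0.02832; observed = 43/2000 ≈ 0.02150.
Coefficient of coincidence = 0.02150/0.02832 ≈ 0.759; interference = 1 − 0.759 = 0.241.

0.241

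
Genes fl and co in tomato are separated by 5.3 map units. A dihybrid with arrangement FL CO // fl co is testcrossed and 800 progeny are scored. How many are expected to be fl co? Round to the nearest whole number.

A map distance of 5.3 map units corresponds to a recombination frequency of 0.053.
The F1 is FL CO / fl co, so fl co is a parental gamete class with expected frequency (1 − r)/2 = 0.947/2 = 0.4735.
Expected number = 0.4735 × 800 = 378.80 ≈ 379.

379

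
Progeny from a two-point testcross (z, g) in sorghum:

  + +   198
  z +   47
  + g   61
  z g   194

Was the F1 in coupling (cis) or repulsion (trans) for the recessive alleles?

The two most frequent classes are + + (198) and z g (194); these are the parental (non-recombinant) types.
So the F1 carried + + on one chromosome and z g on the other — the recessive alleles are on the same chromosome (cis / coupling).

cis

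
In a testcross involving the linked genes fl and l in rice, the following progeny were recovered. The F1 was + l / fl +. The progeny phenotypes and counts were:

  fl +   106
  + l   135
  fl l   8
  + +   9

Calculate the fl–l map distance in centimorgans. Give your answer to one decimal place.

6.6 centimorgans

The recombinant classes are + + and fl l: 9 + 8 = 17.
Recombination frequency = 17/258 = 0.0659 ≈ 6.6%, i.e. 6.6 centimorgans.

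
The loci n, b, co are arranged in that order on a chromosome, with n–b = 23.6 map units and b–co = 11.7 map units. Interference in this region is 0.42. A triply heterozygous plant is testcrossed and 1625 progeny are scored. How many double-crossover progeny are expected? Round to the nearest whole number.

Map distances give recombination frequencies of 0.236 and 0.117 for the two intervals.
With interference 0.42 (so coincidence = 0.58), expected double-crossover frequency = 0.236 × 0.117 × 0.58 = 0.01601.
Expected number = 0.01601 × 1625 = 26.02 ≈ 26.

26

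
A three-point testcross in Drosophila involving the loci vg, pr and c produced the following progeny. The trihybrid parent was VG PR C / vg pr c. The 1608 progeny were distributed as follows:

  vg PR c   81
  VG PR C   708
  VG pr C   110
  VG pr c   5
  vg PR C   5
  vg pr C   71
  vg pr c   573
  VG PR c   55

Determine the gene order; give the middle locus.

The two rarest classes, vg PR C and VG pr c, are the double crossovers. Comparing them with the parentals, only the vg allele has switched, so vg is the middle locus and the order is c – vg – pr.

vg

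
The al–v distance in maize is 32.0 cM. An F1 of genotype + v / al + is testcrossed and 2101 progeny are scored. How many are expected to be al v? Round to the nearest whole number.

A map distance of 32.0 cM corresponds to a recombination frequency of 0.320.
The F1 is + v / al +, so al v is a recombinant gamete class with expected frequency r/2 = 0.320/2 = 0.1600.
Expected number = 0.1600 × 2101 = 336.16 ≈ 336.

336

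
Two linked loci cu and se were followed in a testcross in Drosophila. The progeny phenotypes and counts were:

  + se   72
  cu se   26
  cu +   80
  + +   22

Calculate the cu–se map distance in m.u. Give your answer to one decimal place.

The two most frequent classes, + se (72) and cu + (80), are the parental types, so the F1 was + se / cu +.
The recombinant classes are + + and cu se: 22 + 26 = 48.
Recombination frequency = 48/200 = 0.2400 ≈ 24.0%, i.e. 24.0 m.u.

24.0 m.u.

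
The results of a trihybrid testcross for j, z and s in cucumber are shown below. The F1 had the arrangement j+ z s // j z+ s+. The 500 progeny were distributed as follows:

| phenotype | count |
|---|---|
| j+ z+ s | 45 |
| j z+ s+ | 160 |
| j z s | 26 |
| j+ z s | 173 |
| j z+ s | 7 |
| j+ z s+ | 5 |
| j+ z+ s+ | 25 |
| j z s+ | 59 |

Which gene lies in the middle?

The two rarest classes, j+ z s+ and j z+ s, are the double crossovers. Comparing them with the parentals, only the s allele has switched, so s is the middle locus and the order is j – s – z.

s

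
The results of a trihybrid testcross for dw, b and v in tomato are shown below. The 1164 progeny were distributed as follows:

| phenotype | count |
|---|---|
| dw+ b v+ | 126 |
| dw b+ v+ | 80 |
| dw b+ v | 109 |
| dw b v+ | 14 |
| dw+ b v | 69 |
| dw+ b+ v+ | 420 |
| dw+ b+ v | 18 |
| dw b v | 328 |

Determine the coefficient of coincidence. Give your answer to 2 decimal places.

0.77

The two most frequent reciprocal classes, dw b v and dw+ b+ v+, are the parental types, so the F1 was dw b v / dw+ b+ v+.
The two rarest classes, dw b v+ and dw+ b+ v, are the double crossovers. Comparing them with the parentals, only the v allele has switched, so v is the middle locus and the order is dw – v – b.
dw–v: (149 + 32)/1164 = 0.1555; v–b: (235 + 32)/1164 = 0.2294.
Expected DCO frequency = 0.1555 × 0.2294 ≈ 0.03567; observed = 32/1164 ≈ 0.02749.
Coefficient of coincidence = 0.02749/0.03567 ≈ 0.77.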